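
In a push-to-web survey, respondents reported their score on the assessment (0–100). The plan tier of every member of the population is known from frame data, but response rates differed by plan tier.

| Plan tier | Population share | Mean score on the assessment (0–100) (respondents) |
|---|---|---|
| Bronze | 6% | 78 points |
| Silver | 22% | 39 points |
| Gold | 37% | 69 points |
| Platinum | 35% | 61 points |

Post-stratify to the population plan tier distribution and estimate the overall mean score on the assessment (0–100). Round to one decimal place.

Each cell contributes population-share × respondent value:
  Bronze: 0.06 × 78 = 4.68
  Silver: 0.22 × 39 = 8.58
  Gold: 0.37 × 69 = 25.53
  Platinum: 0.35 × 61 = 21.35
Post-stratified estimate = 60.14 → 60.1.

60.1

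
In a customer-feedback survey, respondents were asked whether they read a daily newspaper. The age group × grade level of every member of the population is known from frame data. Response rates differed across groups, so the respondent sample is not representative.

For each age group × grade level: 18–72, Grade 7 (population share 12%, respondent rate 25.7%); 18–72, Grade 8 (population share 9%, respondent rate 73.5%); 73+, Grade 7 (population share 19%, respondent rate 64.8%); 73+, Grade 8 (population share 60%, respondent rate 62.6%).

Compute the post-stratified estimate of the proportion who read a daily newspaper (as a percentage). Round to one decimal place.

59.6%

Each cell contributes population-share × respondent value:
  18–72, Grade 7: 0.12 × 25.7 = 3.084
  18–72, Grade 8: 0.09 × 73.5 = 6.615
  73+, Grade 7: 0.19 × 64.8 = 12.312
  73+, Grade 8: 0.6 × 62.6 = 37.56
Post-stratified estimate = 59.571 → 59.6%.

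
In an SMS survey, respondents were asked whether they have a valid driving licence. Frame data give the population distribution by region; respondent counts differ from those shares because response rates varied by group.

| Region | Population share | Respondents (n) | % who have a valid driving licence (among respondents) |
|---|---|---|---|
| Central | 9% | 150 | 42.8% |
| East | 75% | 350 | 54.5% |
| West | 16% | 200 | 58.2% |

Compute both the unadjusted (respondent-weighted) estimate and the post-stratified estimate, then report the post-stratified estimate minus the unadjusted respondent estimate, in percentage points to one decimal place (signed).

Unadjusted (pooled respondent) estimate weights by respondent counts:
  (150/700)×42.8 + (350/700)×54.5 + (200/700)×58.2 = 53.05%
Reweighting by population region shares:
  0.09×42.8 + 0.75×54.5 + 0.16×58.2 = 54.039%
Difference = 54.039 − 53.05 = 0.989 pp.

+1.0 percentage points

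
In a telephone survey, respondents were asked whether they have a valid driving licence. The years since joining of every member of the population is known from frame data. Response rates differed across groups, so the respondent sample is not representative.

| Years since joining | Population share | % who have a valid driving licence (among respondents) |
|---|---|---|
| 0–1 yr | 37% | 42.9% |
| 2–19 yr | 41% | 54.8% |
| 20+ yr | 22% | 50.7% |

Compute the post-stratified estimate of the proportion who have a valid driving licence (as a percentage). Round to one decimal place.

Each cell contributes population-share × respondent value:
  0–1 yr: 0.37 × 42.9 = 15.873
  2–19 yr: 0.41 × 54.8 = 22.468
  20+ yr: 0.22 × 50.7 = 11.154
Post-stratified estimate = 49.495 → 49.5%.

49.5%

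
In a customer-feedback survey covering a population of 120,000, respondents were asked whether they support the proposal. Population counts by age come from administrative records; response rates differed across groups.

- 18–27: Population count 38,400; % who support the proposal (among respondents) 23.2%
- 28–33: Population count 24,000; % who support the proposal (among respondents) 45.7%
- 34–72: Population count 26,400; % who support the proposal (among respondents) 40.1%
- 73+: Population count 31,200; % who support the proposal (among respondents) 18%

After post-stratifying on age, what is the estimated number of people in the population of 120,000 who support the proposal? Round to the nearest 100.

36,100

Estimated count per cell = population count × respondent percentage:
  18–27: 38,400 × 23.2% = 8908.8
  28–33: 24,000 × 45.7% = 10,968
  34–72: 26,400 × 40.1% = 10586.4
  73+: 31,200 × 18% = 5616
Estimated total = 36079.2 → 36,100.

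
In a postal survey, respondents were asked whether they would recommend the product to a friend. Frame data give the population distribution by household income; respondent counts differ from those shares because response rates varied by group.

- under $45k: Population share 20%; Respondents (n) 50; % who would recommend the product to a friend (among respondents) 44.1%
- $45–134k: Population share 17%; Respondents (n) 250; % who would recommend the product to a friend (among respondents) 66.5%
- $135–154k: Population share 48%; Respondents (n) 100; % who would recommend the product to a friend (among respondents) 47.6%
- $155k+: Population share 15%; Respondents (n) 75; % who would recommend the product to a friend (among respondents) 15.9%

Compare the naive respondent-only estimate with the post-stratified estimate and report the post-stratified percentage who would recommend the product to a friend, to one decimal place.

Without adjustment, the pooled respondent share is:
  (50/475)×44.1 + (250/475)×66.5 + (100/475)×47.6 + (75/475)×15.9 = 52.1737%
Reweighting by population household income shares:
  0.2×44.1 + 0.17×66.5 + 0.48×47.6 + 0.15×15.9 = 45.358%

45.4%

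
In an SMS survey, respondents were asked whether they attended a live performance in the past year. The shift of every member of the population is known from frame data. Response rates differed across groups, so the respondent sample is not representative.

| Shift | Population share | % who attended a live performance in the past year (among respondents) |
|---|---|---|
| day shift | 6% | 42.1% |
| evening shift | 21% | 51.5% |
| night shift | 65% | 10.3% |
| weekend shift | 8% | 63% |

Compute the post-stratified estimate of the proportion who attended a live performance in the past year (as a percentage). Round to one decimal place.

25.1%

Reweight to the known shift distribution:
  day shift: 0.06 × 42.1 = 2.526
  evening shift: 0.21 × 51.5 = 10.815
  night shift: 0.65 × 10.3 = 6.695
  weekend shift: 0.08 × 63 = 5.04
Post-stratified estimate = 25.076 → 25.1%.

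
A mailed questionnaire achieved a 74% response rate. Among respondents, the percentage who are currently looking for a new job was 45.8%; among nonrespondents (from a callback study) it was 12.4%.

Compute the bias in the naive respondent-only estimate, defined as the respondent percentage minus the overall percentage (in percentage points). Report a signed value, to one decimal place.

Nonresponse fraction = 1 − 0.74 = 0.26.
Bias = (nonresponse fraction) × (respondent percentage − nonrespondent percentage)
     = 0.26 × (45.8 − 12.4) = 0.26 × 33.4 = 8.684.

+8.7 percentage points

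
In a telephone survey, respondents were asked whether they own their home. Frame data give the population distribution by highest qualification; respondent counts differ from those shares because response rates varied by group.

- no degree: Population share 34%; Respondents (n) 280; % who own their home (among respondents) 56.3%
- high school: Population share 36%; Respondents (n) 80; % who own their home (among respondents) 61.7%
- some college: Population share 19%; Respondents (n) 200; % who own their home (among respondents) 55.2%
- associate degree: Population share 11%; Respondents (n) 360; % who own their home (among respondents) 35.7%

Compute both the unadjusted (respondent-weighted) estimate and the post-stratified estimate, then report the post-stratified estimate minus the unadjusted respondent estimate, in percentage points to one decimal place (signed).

Without adjustment, the pooled respondent share is:
  (280/920)×56.3 + (80/920)×61.7 + (200/920)×55.2 + (360/920)×35.7 = 48.4696%
Post-stratifying to population shares instead:
  0.34×56.3 + 0.36×61.7 + 0.19×55.2 + 0.11×35.7 = 55.769%
Difference = 55.769 − 48.4696 = 7.2994 pp.

+7.3 percentage points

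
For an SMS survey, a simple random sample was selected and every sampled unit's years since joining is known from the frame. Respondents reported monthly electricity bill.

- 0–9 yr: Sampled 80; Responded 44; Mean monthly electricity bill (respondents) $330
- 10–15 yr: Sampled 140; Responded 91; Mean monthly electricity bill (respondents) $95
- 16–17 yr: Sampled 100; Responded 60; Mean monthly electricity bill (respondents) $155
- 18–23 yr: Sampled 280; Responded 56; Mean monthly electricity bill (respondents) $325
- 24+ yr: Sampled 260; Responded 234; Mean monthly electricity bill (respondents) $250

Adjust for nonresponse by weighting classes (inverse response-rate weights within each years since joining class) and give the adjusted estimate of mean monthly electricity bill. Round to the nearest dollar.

$246

Response rates by class: 0–9 yr 44/80 = 55%, 10–15 yr 91/140 = 65%, 16–17 yr 60/100 = 60%, 18–23 yr 56/280 = 20%, 24+ yr 234/260 = 90%.
With weight = n_sampled/n_responded per class, the weighted class total is n_sampled:
  0–9 yr: 80 × 330 = 26,400
  10–15 yr: 140 × 95 = 13,300
  16–17 yr: 100 × 155 = 15,500
  18–23 yr: 280 × 325 = 91,000
  24+ yr: 260 × 250 = 65,000
Adjusted estimate = 211,200 / 860 = 245.581 → $246.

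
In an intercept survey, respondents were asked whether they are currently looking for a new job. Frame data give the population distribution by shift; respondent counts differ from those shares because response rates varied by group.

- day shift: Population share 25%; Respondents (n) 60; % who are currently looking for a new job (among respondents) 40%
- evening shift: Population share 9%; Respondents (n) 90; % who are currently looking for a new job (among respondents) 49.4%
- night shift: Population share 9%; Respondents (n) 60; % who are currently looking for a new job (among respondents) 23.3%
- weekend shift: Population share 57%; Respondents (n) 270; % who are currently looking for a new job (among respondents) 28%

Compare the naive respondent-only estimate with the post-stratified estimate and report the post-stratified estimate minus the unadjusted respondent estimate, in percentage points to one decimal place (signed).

Unadjusted (pooled respondent) estimate weights by respondent counts:
  (60/480)×40 + (90/480)×49.4 + (60/480)×23.3 + (270/480)×28 = 32.925%
Post-stratifying to population shares instead:
  0.25×40 + 0.09×49.4 + 0.09×23.3 + 0.57×28 = 32.503%
Difference = 32.503 − 32.925 = -0.422 pp.

-0.4 percentage points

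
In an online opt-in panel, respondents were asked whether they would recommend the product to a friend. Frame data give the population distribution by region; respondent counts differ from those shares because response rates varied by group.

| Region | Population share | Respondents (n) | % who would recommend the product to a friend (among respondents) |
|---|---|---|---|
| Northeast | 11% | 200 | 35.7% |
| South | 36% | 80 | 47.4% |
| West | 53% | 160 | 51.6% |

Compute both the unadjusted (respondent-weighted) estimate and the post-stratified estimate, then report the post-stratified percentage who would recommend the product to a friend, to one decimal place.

48.3%

Without adjustment, the pooled respondent share is:
  (200/440)×35.7 + (80/440)×47.4 + (160/440)×51.6 = 43.6091%
Reweighting by population region shares:
  0.11×35.7 + 0.36×47.4 + 0.53×51.6 = 48.339%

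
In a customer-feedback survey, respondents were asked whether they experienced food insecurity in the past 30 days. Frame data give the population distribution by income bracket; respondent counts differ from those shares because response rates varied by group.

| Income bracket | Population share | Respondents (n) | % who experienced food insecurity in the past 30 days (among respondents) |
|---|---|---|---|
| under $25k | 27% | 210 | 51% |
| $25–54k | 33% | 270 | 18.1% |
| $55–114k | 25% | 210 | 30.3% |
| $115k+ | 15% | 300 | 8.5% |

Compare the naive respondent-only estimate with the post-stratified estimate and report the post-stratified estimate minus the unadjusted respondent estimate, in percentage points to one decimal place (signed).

+3.8 percentage points

Without adjustment, the pooled respondent share is:
  (210/990)×51 + (270/990)×18.1 + (210/990)×30.3 + (300/990)×8.5 = 24.7576%
Post-stratifying to population shares instead:
  0.27×51 + 0.33×18.1 + 0.25×30.3 + 0.15×8.5 = 28.593%
Difference = 28.593 − 24.7576 = 3.8354 pp.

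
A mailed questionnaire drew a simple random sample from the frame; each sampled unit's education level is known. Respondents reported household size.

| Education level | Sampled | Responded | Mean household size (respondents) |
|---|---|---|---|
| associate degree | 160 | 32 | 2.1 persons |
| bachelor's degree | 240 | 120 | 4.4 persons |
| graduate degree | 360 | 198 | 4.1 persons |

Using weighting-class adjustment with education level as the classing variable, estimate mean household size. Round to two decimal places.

Response rates by class: associate degree 32/160 = 20%, bachelor's degree 120/240 = 50%, graduate degree 198/360 = 55%.
Weighting each respondent by the inverse class response rate inflates each class back to its sampled size, so the class weight is n_sampled:
  associate degree: 160 × 2.1 = 336
  bachelor's degree: 240 × 4.4 = 1056
  graduate degree: 360 × 4.1 = 1476
Adjusted estimate = 2868 / 760 = 3.77368 → 3.77.

3.77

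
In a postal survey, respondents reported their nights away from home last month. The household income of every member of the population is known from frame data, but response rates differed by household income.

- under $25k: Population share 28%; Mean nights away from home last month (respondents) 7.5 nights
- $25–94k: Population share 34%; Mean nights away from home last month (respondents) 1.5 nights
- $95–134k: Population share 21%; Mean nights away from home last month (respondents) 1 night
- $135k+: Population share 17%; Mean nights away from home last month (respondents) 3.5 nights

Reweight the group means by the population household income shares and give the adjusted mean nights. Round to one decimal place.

3.4

Post-stratification weights by population share, not respondent share:
  under $25k: 0.28 × 7.5 = 2.1
  $25–94k: 0.34 × 1.5 = 0.51
  $95–134k: 0.21 × 1 = 0.21
  $135k+: 0.17 × 3.5 = 0.595
Post-stratified estimate = 3.415 → 3.4.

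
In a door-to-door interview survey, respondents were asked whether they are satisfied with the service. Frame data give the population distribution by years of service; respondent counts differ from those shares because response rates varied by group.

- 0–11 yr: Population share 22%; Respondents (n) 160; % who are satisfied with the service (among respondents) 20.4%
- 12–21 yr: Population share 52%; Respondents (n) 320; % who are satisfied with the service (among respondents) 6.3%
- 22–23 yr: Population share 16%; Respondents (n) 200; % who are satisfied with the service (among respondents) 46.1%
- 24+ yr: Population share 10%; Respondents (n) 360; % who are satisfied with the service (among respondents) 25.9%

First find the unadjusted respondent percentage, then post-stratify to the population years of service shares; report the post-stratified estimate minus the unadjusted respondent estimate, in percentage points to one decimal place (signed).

Without adjustment, the pooled respondent share is:
  (160/1040)×20.4 + (320/1040)×6.3 + (200/1040)×46.1 + (360/1040)×25.9 = 22.9077%
Reweighting by population years of service shares:
  0.22×20.4 + 0.52×6.3 + 0.16×46.1 + 0.1×25.9 = 17.73%
Difference = 17.73 − 22.9077 = -5.1777 pp.

-5.2 percentage points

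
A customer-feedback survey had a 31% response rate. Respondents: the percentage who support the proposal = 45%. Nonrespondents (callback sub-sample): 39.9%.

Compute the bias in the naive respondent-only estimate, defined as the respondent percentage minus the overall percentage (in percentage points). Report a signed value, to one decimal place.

+3.5 percentage points

Nonresponse fraction = 1 − 0.31 = 0.69.
Bias = (nonresponse fraction) × (respondent percentage − nonrespondent percentage)
     = 0.69 × (45 − 39.9) = 0.69 × 5.1 = 3.519.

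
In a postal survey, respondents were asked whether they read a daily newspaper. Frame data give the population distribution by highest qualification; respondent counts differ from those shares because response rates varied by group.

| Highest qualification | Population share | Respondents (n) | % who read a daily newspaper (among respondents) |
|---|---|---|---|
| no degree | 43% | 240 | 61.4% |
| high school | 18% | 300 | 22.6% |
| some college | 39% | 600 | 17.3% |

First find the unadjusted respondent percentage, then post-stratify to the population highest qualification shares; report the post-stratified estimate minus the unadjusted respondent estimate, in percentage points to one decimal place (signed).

+9.2 percentage points

Without adjustment, the pooled respondent share is:
  (240/1140)×61.4 + (300/1140)×22.6 + (600/1140)×17.3 = 27.9789%
Reweighting by population highest qualification shares:
  0.43×61.4 + 0.18×22.6 + 0.39×17.3 = 37.217%
Difference = 37.217 − 27.9789 = 9.2381 pp.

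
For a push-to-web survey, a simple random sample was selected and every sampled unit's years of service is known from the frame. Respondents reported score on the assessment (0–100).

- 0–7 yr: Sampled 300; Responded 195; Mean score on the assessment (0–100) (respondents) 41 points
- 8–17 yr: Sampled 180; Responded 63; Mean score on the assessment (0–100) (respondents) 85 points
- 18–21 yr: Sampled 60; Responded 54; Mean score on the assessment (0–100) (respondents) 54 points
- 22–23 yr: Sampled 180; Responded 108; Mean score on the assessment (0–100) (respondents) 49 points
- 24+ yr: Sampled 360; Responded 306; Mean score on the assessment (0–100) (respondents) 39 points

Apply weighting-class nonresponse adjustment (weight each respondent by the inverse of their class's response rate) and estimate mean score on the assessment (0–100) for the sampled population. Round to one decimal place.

49.7

Class response rates: 0–7 yr 195/300 = 65%, 8–17 yr 63/180 = 35%, 18–21 yr 54/60 = 90%, 22–23 yr 108/180 = 60%, 24+ yr 306/360 = 85%.
Inverse-response-rate weighting restores each class to its sampled count, so class totals weight by n_sampled:
  0–7 yr: 300 × 41 = 12,300
  8–17 yr: 180 × 85 = 15,300
  18–21 yr: 60 × 54 = 3240
  22–23 yr: 180 × 49 = 8820
  24+ yr: 360 × 39 = 14,040
Adjusted estimate = 53,700 / 1,080 = 49.7222 → 49.7.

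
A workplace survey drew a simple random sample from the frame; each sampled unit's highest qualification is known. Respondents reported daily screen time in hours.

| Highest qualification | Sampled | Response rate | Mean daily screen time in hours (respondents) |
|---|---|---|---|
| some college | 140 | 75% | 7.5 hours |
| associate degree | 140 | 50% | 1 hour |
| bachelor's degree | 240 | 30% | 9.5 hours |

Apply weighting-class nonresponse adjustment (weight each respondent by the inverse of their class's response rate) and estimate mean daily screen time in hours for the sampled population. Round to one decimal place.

6.7

With weight = n_sampled/n_responded per class, the weighted class total is n_sampled:
  some college: 140 × 7.5 = 1050
  associate degree: 140 × 1 = 140
  bachelor's degree: 240 × 9.5 = 2280
Adjusted estimate = 3470 / 520 = 6.67308 → 6.7.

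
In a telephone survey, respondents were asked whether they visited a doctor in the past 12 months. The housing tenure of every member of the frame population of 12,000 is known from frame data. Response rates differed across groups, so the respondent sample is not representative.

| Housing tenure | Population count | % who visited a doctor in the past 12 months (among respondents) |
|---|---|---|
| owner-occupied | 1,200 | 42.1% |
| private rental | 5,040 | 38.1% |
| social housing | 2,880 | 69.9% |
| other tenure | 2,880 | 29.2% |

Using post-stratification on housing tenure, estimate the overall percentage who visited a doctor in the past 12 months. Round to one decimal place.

44.0%

Post-stratification weights by population share, not respondent share:
  owner-occupied: (1,200/12,000) × 42.1 = 4.21
  private rental: (5,040/12,000) × 38.1 = 16.002
  social housing: (2,880/12,000) × 69.9 = 16.776
  other tenure: (2,880/12,000) × 29.2 = 7.008
Post-stratified estimate = 43.996 → 44.0%.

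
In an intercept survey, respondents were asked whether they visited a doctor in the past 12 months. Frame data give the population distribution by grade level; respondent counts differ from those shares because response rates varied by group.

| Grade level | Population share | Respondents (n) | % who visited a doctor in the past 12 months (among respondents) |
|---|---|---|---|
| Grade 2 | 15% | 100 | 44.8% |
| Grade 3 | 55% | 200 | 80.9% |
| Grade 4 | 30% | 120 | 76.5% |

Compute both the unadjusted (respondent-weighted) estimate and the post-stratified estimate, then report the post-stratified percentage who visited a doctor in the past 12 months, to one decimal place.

74.2%

Unadjusted (pooled respondent) estimate weights by respondent counts:
  (100/420)×44.8 + (200/420)×80.9 + (120/420)×76.5 = 71.0476%
Reweighting by population grade level shares:
  0.15×44.8 + 0.55×80.9 + 0.3×76.5 = 74.165%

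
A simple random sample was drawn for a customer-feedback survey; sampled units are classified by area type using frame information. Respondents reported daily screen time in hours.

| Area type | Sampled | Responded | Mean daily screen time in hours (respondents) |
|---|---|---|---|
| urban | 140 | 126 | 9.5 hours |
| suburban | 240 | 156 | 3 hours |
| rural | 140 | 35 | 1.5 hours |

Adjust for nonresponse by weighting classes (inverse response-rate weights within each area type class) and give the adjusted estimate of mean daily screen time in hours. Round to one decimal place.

4.3

Response rates by class: urban 126/140 = 90%, suburban 156/240 = 65%, rural 35/140 = 25%.
With weight = n_sampled/n_responded per class, the weighted class total is n_sampled:
  urban: 140 × 9.5 = 1330
  suburban: 240 × 3 = 720
  rural: 140 × 1.5 = 210
Adjusted estimate = 2260 / 520 = 4.34615 → 4.3.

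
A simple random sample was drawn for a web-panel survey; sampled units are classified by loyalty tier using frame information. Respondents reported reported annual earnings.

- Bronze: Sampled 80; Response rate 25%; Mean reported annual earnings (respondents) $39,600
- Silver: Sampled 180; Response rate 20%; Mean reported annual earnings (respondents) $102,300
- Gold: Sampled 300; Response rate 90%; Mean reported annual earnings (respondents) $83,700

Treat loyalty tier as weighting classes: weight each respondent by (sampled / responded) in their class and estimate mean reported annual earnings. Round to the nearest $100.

$83,400

Inverse-response-rate weighting restores each class to its sampled count, so class totals weight by n_sampled:
  Bronze: 80 × 39,600 = 3,168,000
  Silver: 180 × 102,300 = 18,414,000
  Gold: 300 × 83,700 = 25,110,000
Adjusted estimate = 46,692,000 / 560 = 83378.6 → $83,400.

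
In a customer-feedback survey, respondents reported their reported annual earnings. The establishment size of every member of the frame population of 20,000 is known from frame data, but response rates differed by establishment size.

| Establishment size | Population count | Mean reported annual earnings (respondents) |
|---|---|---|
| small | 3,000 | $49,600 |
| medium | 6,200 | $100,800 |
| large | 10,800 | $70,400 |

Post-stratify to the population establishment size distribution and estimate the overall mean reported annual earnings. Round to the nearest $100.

$76,700

Weight each group's respondent value by its population share:
  small: (3,000/20,000) × 49,600 = 7440
  medium: (6,200/20,000) × 100,800 = 31,248
  large: (10,800/20,000) × 70,400 = 38,016
Post-stratified estimate = 76,704 → $76,700.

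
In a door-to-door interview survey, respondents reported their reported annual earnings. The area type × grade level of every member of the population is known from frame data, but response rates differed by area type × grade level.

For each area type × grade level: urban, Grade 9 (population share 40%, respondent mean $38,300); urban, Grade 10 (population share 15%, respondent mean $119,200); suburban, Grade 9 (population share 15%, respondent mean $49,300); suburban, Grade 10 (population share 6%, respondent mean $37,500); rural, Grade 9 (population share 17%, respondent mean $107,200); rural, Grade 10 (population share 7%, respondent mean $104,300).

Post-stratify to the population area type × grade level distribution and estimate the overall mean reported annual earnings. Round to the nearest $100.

$68,400

Post-stratification weights by population share, not respondent share:
  urban, Grade 9: 0.4 × 38,300 = 15,320
  urban, Grade 10: 0.15 × 119,200 = 17,880
  suburban, Grade 9: 0.15 × 49,300 = 7395
  suburban, Grade 10: 0.06 × 37,500 = 2250
  rural, Grade 9: 0.17 × 107,200 = 18,224
  rural, Grade 10: 0.07 × 104,300 = 7301
Post-stratified estimate = 68,370 → $68,400.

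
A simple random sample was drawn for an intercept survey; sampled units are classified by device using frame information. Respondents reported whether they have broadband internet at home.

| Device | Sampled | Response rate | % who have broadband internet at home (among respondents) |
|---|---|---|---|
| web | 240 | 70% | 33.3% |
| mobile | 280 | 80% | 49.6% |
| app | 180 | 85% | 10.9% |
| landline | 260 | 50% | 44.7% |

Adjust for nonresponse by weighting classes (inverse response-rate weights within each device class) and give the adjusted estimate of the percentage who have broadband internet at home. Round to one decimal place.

Weighting each respondent by the inverse class response rate inflates each class back to its sampled size, so the class weight is n_sampled:
  web: 240 × 33.3 = 7992
  mobile: 280 × 49.6 = 13,888
  app: 180 × 10.9 = 1962
  landline: 260 × 44.7 = 11,622
Adjusted estimate = 35,464 / 960 = 36.9417 → 36.9%.

36.9%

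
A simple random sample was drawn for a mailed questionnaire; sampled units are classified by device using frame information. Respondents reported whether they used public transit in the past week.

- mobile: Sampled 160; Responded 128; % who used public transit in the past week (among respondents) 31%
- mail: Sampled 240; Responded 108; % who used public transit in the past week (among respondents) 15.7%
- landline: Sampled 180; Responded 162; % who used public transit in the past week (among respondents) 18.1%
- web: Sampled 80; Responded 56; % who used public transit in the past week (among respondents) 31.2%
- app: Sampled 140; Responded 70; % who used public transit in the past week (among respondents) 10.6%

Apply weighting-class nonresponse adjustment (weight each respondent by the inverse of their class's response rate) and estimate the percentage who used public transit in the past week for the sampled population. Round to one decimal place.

20.0%

Response rates by class: mobile 128/160 = 80%, mail 108/240 = 45%, landline 162/180 = 90%, web 56/80 = 70%, app 70/140 = 50%.
Weighting each respondent by the inverse class response rate inflates each class back to its sampled size, so the class weight is n_sampled:
  mobile: 160 × 31 = 4960
  mail: 240 × 15.7 = 3768
  landline: 180 × 18.1 = 3258
  web: 80 × 31.2 = 2496
  app: 140 × 10.6 = 1484
Adjusted estimate = 15,966 / 800 = 19.9575 → 20.0%.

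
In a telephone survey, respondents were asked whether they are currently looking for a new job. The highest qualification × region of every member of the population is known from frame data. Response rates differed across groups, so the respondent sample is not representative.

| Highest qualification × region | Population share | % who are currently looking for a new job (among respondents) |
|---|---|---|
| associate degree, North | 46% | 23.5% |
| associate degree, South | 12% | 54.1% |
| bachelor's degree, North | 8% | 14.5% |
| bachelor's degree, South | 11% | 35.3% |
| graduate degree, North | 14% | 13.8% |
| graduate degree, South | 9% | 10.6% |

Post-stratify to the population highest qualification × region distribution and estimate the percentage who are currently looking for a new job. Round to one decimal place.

25.2%

Weight each group's respondent value by its population share:
  associate degree, North: 0.46 × 23.5 = 10.81
  associate degree, South: 0.12 × 54.1 = 6.492
  bachelor's degree, North: 0.08 × 14.5 = 1.16
  bachelor's degree, South: 0.11 × 35.3 = 3.883
  graduate degree, North: 0.14 × 13.8 = 1.932
  graduate degree, South: 0.09 × 10.6 = 0.954
Post-stratified estimate = 25.231 → 25.2%.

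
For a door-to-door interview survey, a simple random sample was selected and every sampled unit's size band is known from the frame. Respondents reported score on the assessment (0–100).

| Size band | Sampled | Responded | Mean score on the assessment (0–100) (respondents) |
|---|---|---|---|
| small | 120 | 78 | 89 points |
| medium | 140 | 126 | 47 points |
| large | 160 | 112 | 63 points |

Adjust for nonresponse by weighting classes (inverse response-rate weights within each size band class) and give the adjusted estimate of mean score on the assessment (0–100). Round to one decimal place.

65.1

Response rates by class: small 78/120 = 65%, medium 126/140 = 90%, large 112/160 = 70%.
Inverse-response-rate weighting restores each class to its sampled count, so class totals weight by n_sampled:
  small: 120 × 89 = 10,680
  medium: 140 × 47 = 6580
  large: 160 × 63 = 10,080
Adjusted estimate = 27,340 / 420 = 65.0952 → 65.1.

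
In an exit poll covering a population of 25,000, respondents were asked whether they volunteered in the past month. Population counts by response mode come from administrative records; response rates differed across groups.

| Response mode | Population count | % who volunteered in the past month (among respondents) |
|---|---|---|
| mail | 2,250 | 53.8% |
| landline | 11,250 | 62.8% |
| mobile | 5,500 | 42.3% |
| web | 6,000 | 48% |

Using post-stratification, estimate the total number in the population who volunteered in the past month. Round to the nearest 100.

Each cell contributes its population count × the respondent rate:
  mail: 2,250 × 53.8% = 1210.5
  landline: 11,250 × 62.8% = 7065
  mobile: 5,500 × 42.3% = 2326.5
  web: 6,000 × 48% = 2880
Estimated total = 13,482 → 13,500.

13,500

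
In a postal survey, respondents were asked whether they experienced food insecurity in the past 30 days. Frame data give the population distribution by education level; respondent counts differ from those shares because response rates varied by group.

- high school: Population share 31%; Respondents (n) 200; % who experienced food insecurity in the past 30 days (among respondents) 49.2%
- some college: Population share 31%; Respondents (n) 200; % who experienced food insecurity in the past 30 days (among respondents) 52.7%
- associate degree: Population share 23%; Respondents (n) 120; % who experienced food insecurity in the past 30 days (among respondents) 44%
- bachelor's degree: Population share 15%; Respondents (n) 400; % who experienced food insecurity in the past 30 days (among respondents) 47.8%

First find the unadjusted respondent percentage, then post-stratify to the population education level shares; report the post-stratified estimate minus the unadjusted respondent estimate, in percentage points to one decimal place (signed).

+0.2 percentage points

Without adjustment, the pooled respondent share is:
  (200/920)×49.2 + (200/920)×52.7 + (120/920)×44 + (400/920)×47.8 = 48.6739%
Reweighting by population education level shares:
  0.31×49.2 + 0.31×52.7 + 0.23×44 + 0.15×47.8 = 48.879%
Difference = 48.879 − 48.6739 = 0.2051 pp.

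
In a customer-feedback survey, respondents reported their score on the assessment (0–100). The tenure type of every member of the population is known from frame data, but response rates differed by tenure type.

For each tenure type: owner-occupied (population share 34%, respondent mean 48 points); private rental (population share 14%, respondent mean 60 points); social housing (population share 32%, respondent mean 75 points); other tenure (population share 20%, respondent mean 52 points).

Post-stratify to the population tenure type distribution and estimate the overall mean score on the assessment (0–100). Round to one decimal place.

Reweight to the known tenure type distribution:
  owner-occupied: 0.34 × 48 = 16.32
  private rental: 0.14 × 60 = 8.4
  social housing: 0.32 × 75 = 24
  other tenure: 0.2 × 52 = 10.4
Post-stratified estimate = 59.12 → 59.1.

59.1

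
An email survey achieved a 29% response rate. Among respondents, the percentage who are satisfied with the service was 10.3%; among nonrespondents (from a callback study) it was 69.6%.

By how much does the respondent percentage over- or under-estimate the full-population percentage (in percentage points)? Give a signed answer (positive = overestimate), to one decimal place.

-42.1 percentage points

Nonresponse fraction = 1 − 0.29 = 0.71.
Bias = (nonresponse fraction) × (respondent percentage − nonrespondent percentage)
     = 0.71 × (10.3 − 69.6) = 0.71 × -59.3 = -42.103.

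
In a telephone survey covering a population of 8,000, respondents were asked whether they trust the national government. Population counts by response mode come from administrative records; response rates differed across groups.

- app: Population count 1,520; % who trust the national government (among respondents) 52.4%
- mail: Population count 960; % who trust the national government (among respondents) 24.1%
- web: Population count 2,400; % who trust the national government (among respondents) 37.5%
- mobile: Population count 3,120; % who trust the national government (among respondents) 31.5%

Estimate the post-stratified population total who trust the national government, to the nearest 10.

Estimated count per cell = population count × respondent percentage:
  app: 1,520 × 52.4% = 796.48
  mail: 960 × 24.1% = 231.36
  web: 2,400 × 37.5% = 900
  mobile: 3,120 × 31.5% = 982.8
Estimated total = 2910.64 → 2,910.

2,910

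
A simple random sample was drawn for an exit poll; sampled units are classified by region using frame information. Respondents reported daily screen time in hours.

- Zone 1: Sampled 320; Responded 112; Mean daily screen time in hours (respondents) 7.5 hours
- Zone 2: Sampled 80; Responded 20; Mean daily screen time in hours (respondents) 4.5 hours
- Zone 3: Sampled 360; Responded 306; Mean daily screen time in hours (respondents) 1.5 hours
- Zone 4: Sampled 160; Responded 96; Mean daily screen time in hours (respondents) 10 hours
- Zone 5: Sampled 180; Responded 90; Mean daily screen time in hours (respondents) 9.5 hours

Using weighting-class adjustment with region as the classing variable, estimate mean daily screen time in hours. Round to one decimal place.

Class response rates: Zone 1 112/320 = 35%, Zone 2 20/80 = 25%, Zone 3 306/360 = 85%, Zone 4 96/160 = 60%, Zone 5 90/180 = 50%.
Each respondent's weight = sampled/responded in their class; summing within a class gives n_sampled, so:
  Zone 1: 320 × 7.5 = 2400
  Zone 2: 80 × 4.5 = 360
  Zone 3: 360 × 1.5 = 540
  Zone 4: 160 × 10 = 1600
  Zone 5: 180 × 9.5 = 1710
Adjusted estimate = 6610 / 1,100 = 6.00909 → 6.0.

6.0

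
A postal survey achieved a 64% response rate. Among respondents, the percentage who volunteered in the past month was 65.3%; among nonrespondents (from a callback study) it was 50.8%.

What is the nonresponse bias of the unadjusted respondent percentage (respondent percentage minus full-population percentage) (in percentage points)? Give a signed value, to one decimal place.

+5.2 percentage points

Nonresponse fraction = 1 − 0.64 = 0.36.
Bias = (nonresponse fraction) × (respondent percentage − nonrespondent percentage)
     = 0.36 × (65.3 − 50.8) = 0.36 × 14.5 = 5.22.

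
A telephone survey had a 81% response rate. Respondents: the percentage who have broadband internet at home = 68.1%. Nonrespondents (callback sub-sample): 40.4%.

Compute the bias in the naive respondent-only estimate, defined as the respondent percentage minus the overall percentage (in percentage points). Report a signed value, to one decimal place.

+5.3 percentage points

Nonresponse fraction = 1 − 0.81 = 0.19.
Bias = (nonresponse fraction) × (respondent percentage − nonrespondent percentage)
     = 0.19 × (68.1 − 40.4) = 0.19 × 27.7 = 5.263.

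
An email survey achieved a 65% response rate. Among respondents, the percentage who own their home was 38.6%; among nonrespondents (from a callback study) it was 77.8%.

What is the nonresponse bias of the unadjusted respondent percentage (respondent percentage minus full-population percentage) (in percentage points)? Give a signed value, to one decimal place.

-13.7 percentage points

Nonresponse fraction = 1 − 0.65 = 0.35.
Bias = (nonresponse fraction) × (respondent percentage − nonrespondent percentage)
     = 0.35 × (38.6 − 77.8) = 0.35 × -39.2 = -13.72.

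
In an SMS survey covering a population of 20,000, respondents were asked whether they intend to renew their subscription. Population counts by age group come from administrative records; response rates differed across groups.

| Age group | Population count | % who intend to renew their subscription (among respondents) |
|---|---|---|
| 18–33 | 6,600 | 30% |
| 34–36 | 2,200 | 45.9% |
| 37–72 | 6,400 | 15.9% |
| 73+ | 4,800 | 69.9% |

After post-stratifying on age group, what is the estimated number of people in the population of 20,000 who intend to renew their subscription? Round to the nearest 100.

7,400

Estimated count per cell = population count × respondent percentage:
  18–33: 6,600 × 30% = 1980
  34–36: 2,200 × 45.9% = 1009.8
  37–72: 6,400 × 15.9% = 1017.6
  73+: 4,800 × 69.9% = 3355.2
Estimated total = 7362.6 → 7,400.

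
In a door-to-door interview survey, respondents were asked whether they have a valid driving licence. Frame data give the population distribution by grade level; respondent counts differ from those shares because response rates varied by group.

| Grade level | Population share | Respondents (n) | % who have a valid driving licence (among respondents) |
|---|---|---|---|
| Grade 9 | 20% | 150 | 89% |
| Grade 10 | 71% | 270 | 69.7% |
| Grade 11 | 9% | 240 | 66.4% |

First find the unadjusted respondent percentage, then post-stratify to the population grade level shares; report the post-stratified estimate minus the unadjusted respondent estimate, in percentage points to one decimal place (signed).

Unadjusted (pooled respondent) estimate weights by respondent counts:
  (150/660)×89 + (270/660)×69.7 + (240/660)×66.4 = 72.8864%
Reweighting by population grade level shares:
  0.2×89 + 0.71×69.7 + 0.09×66.4 = 73.263%
Difference = 73.263 − 72.8864 = 0.3766 pp.

+0.4 percentage points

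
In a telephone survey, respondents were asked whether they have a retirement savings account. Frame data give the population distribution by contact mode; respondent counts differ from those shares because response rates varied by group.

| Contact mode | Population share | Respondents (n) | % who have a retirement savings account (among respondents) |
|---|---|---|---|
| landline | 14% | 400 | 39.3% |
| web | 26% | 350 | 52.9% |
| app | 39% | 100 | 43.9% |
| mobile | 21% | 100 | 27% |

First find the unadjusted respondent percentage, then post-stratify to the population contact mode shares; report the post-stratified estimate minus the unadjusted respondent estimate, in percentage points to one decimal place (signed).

-1.5 percentage points

Naive respondent-only estimate (weights = respondent counts):
  (400/950)×39.3 + (350/950)×52.9 + (100/950)×43.9 + (100/950)×27 = 43.5%
Post-stratifying to population shares instead:
  0.14×39.3 + 0.26×52.9 + 0.39×43.9 + 0.21×27 = 42.047%
Difference = 42.047 − 43.5 = -1.453 pp.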